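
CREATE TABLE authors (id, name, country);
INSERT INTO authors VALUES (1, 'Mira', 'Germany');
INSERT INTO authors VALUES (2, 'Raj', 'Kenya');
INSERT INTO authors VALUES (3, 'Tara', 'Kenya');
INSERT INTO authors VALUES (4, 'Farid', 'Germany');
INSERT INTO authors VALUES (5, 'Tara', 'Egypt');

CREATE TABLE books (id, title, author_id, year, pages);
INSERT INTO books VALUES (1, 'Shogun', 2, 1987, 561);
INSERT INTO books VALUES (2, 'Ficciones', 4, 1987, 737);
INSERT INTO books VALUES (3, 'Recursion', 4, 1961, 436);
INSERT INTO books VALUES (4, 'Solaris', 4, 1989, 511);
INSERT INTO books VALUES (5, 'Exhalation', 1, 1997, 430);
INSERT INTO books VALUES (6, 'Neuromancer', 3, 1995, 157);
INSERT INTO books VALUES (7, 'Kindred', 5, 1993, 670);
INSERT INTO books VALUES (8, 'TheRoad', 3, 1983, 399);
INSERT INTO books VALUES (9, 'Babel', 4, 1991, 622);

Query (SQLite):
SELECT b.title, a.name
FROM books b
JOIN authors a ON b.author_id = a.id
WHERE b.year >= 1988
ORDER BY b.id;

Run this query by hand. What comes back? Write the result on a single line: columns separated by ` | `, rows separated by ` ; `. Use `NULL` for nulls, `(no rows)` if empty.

Each books row matches the authors row where author_id = authors.id.
Then keep rows with b.year >= 1988.

Solaris | Farid ; Exhalation | Mira ; Neuromancer | Tara ; Kindred | Tara ; Babel | Farid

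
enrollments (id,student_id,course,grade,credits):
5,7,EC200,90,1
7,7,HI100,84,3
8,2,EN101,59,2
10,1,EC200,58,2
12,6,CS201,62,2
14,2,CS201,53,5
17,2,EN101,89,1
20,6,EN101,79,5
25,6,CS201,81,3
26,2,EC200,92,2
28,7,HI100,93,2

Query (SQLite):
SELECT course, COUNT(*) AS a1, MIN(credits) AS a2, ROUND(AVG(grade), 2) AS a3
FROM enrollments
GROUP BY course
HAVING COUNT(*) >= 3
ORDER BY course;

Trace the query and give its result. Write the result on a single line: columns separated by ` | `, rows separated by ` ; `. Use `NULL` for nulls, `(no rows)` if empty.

Group enrollments by course.
Per group compute: COUNT(*), MIN(credits), ROUND(AVG(grade), 2).
HAVING: drop groups with fewer than 3 rows.
  CS201: ids {12, 14, 25} → COUNT(*)=3, MIN(credits)=2, ROUND(AVG(grade), 2)=65.33
  EC200: ids {5, 10, 26} → COUNT(*)=3, MIN(credits)=1, ROUND(AVG(grade), 2)=80
  EN101: ids {8, 17, 20} → COUNT(*)=3, MIN(credits)=1, ROUND(AVG(grade), 2)=75.67
  HI100: ids {7, 28} → COUNT(*)=2, MIN(credits)=2, ROUND(AVG(grade), 2)=88.5

CS201 | 3 | 2 | 65.33 ; EC200 | 3 | 1 | 80 ; EN101 | 3 | 1 | 75.67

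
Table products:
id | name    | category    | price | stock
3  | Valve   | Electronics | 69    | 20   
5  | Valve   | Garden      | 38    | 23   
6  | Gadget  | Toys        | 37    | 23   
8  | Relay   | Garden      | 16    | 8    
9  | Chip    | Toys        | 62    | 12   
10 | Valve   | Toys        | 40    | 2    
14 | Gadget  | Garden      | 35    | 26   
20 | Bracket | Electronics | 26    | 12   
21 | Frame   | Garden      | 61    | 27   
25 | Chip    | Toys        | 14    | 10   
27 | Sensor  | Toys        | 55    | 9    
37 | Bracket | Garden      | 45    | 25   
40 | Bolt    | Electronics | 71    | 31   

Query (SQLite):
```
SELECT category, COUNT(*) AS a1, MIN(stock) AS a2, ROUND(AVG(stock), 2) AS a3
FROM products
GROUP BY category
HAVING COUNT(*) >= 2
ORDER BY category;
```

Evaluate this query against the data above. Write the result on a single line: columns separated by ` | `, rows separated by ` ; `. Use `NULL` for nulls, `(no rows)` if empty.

Electronics | 3 | 12 | 21 ; Garden | 5 | 8 | 21.8 ; Toys | 5 | 2 | 11.2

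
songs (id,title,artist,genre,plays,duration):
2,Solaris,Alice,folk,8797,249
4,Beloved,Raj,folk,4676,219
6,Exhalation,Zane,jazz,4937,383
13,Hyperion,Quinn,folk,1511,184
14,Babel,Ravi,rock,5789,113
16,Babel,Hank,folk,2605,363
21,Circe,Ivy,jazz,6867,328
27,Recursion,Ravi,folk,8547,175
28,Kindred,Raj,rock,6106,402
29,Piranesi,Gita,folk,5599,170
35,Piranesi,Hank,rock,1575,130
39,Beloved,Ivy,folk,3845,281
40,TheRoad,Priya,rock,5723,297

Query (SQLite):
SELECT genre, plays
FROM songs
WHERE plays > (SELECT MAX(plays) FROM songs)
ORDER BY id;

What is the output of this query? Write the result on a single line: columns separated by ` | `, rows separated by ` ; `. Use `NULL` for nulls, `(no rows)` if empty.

(no rows)

Scalar subquery: MAX(plays) over all songs rows = 8797.
Keep rows where plays > that value.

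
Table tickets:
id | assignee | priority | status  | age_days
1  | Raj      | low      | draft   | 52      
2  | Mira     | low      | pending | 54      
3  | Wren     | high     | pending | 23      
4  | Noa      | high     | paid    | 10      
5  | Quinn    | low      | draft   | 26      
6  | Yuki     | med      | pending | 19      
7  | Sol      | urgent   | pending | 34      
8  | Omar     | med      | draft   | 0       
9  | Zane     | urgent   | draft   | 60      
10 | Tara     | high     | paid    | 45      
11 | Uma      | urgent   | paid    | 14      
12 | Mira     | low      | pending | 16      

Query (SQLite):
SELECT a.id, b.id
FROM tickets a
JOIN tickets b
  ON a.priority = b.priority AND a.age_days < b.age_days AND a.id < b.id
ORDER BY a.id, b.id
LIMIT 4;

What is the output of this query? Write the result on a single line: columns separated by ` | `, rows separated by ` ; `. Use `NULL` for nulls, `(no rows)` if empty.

Pairs (a,b) with same priority, a.age_days < b.age_days, a.id < b.id.
priority groups: high:{3,4,10} low:{1,2,5,12} med:{6,8} urgent:{7,9,11}
Ordered by (a.id, b.id); first 4.

1 | 2 ; 3 | 10 ; 4 | 10 ; 7 | 9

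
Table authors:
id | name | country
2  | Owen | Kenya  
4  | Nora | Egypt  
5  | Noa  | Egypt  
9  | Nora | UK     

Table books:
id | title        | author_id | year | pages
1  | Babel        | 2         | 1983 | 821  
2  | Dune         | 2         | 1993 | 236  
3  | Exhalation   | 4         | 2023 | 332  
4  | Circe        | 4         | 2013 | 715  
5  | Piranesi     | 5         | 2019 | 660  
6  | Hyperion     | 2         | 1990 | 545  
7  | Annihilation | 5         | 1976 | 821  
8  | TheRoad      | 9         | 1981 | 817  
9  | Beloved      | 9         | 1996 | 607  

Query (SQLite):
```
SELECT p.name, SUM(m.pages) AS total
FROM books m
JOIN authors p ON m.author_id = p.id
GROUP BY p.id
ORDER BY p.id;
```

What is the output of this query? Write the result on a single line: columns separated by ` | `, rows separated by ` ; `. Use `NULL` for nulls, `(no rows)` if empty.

Join each books row to its authors via author_id.
Group joined rows by authors.id; compute SUM(m.pages) per group.
  2: ids {1, 2, 6} → SUM(m.pages)=1602
  4: ids {3, 4} → SUM(m.pages)=1047
  5: ids {5, 7} → SUM(m.pages)=1481
  9: ids {8, 9} → SUM(m.pages)=1424

Owen | 1602 ; Nora | 1047 ; Noa | 1481 ; Nora | 1424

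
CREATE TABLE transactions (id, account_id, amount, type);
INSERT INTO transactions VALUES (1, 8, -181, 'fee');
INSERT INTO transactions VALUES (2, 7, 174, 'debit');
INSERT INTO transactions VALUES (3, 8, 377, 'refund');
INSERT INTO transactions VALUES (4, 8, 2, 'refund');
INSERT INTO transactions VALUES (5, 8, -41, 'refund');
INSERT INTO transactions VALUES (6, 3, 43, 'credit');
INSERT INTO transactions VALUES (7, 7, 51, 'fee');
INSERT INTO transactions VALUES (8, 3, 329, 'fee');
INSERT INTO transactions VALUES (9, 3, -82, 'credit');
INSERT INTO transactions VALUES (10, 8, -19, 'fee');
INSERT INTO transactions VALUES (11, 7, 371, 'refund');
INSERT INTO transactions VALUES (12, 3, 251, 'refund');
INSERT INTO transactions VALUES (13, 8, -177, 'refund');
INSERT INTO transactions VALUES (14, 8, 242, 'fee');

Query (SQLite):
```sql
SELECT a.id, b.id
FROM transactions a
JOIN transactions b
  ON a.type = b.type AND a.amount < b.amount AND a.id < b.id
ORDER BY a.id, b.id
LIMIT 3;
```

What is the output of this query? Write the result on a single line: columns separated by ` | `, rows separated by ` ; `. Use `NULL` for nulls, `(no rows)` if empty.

1 | 7 ; 1 | 8 ; 1 | 10

Pairs (a,b) with same type, a.amount < b.amount, a.id < b.id.
type groups: credit:{6,9} debit:{2} fee:{1,7,8,10,14} refund:{3,4,5,11,12,13}
Ordered by (a.id, b.id); first 3.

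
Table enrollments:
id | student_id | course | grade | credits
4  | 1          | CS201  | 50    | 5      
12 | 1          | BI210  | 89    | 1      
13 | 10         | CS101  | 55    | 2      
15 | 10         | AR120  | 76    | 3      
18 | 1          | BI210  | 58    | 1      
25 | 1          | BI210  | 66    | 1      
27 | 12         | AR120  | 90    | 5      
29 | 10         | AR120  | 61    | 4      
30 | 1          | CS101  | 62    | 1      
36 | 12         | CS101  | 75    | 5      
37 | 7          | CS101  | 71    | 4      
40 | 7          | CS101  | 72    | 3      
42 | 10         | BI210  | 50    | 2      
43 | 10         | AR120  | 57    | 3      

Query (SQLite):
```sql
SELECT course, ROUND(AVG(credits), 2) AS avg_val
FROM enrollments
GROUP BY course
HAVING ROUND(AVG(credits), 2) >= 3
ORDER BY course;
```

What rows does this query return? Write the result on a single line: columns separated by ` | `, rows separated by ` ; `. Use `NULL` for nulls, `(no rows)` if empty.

Partition enrollments by course; compute ROUND(AVG(credits), 2) within each group.
HAVING: keep groups where ROUND(AVG(credits), 2) >= 3.
  AR120: ids {15, 27, 29, 43} → ROUND(AVG(credits), 2)=3.75
  BI210: ids {12, 18, 25, 42} → ROUND(AVG(credits), 2)=1.25
  CS101: ids {13, 30, 36, 37, 40} → ROUND(AVG(credits), 2)=3
  CS201: ids {4} → ROUND(AVG(credits), 2)=5

AR120 | 3.75 ; CS101 | 3 ; CS201 | 5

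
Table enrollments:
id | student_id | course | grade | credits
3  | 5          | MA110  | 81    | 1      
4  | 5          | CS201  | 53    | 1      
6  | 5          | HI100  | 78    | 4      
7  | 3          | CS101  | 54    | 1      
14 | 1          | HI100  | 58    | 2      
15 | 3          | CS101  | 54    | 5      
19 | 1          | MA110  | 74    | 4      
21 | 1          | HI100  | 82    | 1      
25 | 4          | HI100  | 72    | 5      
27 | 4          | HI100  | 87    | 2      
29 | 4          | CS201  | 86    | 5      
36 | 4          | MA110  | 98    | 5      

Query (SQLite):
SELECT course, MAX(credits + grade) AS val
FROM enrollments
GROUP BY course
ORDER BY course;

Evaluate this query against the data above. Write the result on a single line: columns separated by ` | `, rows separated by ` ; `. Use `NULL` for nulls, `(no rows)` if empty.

CS101 | 59 ; CS201 | 91 ; HI100 | 89 ; MA110 | 103

For each row compute credits + grade.
Group by course; take MAX of the expression per group.
  CS101: ids {7, 15} → MAX(credits + grade)=59
  CS201: ids {4, 29} → MAX(credits + grade)=91
  HI100: ids {6, 14, 21, 25, 27} → MAX(credits + grade)=89
  MA110: ids {3, 19, 36} → MAX(credits + grade)=103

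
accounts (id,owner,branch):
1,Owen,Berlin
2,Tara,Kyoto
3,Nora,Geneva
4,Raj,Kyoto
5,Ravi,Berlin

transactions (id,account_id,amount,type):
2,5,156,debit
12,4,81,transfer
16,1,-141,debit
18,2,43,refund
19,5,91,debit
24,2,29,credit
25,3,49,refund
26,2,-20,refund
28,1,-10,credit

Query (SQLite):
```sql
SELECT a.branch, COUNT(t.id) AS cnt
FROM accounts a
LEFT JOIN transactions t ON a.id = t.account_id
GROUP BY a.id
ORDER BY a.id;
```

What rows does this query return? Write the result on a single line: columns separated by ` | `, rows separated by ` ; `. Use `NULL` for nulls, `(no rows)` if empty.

Berlin | 2 ; Kyoto | 3 ; Geneva | 1 ; Kyoto | 1 ; Berlin | 2

LEFT JOIN keeps every accounts row; unmatched ones get NULL for transactions columns.
Group by accounts.id and compute COUNT(t.id). COUNT(col) of an all-NULL group is 0.
  1: ids {16, 28} → COUNT(t.id)=2
  2: ids {18, 24, 26} → COUNT(t.id)=3
  3: ids {25} → COUNT(t.id)=1
  4: ids {12} → COUNT(t.id)=1
  5: ids {2, 19} → COUNT(t.id)=2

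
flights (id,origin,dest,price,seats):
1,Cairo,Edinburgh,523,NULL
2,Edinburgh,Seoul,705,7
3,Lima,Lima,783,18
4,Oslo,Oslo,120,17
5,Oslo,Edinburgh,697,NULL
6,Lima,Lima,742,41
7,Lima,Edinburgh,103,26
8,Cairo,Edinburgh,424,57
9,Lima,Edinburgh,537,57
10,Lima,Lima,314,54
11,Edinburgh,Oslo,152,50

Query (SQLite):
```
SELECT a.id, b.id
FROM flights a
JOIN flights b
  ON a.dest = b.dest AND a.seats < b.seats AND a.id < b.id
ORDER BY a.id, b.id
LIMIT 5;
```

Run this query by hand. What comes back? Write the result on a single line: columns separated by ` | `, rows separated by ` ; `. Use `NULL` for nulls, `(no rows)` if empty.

Pairs (a,b) with same dest, a.seats < b.seats, a.id < b.id.
dest groups: Edinburgh:{1,5,7,8,9} Lima:{3,6,10} Oslo:{4,11} Seoul:{2}
Ordered by (a.id, b.id); first 5.

3 | 6 ; 3 | 10 ; 4 | 11 ; 6 | 10 ; 7 | 8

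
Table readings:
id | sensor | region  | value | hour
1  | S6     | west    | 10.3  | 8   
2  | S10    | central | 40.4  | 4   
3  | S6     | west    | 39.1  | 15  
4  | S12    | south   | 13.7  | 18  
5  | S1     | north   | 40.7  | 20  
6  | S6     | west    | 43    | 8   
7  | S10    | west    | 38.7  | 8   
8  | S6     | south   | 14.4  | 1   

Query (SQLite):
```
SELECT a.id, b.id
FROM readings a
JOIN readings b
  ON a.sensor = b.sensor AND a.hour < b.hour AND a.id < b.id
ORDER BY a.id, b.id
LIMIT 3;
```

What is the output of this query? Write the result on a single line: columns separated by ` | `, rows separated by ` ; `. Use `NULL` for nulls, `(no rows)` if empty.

Pairs (a,b) with same sensor, a.hour < b.hour, a.id < b.id.
sensor groups: S1:{5} S10:{2,7} S12:{4} S6:{1,3,6,8}
Ordered by (a.id, b.id); first 3.

1 | 3 ; 2 | 7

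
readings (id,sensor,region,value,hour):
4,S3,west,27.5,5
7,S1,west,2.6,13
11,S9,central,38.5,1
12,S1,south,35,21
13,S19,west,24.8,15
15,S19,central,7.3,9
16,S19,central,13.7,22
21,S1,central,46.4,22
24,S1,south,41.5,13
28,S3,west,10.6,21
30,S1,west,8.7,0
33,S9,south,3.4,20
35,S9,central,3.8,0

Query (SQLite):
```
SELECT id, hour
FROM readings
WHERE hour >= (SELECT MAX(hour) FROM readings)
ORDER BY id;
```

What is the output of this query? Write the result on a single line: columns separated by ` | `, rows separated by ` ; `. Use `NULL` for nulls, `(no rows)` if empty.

16 | 22 ; 21 | 22

Scalar subquery: MAX(hour) over all readings rows = 22.
Keep rows where hour >= that value.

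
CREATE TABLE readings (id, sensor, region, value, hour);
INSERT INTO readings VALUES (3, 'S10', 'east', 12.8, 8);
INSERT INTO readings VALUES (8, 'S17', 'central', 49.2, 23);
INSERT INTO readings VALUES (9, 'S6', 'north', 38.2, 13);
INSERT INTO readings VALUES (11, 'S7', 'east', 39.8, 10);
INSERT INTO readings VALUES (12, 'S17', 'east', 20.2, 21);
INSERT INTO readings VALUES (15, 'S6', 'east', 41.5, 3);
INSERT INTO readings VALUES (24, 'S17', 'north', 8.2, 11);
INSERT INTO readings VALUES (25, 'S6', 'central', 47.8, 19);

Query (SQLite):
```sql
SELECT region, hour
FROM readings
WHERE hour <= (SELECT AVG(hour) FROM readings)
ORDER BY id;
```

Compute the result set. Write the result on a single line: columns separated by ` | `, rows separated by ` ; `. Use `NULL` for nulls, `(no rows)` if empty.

Scalar subquery: AVG(hour) over all readings rows = 13.5.
Keep rows where hour <= that value.

east | 8 ; north | 13 ; east | 10 ; east | 3 ; north | 11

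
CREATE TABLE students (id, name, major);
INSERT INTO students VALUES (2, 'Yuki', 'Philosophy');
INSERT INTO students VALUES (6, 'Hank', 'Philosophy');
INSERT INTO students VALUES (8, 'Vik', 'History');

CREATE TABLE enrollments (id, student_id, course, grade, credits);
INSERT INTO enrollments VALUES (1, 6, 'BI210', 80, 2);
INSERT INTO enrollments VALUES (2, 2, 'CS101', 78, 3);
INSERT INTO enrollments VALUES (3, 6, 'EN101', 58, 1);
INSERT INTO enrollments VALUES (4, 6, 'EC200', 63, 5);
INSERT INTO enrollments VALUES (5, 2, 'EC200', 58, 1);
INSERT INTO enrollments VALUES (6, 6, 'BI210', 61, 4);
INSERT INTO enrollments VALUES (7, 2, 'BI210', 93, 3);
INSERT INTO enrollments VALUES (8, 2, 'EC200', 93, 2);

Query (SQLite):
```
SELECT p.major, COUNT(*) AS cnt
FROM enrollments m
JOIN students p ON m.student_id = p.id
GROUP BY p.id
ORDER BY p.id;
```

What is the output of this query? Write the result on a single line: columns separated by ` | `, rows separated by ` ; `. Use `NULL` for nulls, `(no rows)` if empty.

Join each enrollments row to its students via student_id.
Group joined rows by students.id; compute COUNT(*) per group.
  2: ids {2, 5, 7, 8} → COUNT(*)=4
  6: ids {1, 3, 4, 6} → COUNT(*)=4

Philosophy | 4 ; Philosophy | 4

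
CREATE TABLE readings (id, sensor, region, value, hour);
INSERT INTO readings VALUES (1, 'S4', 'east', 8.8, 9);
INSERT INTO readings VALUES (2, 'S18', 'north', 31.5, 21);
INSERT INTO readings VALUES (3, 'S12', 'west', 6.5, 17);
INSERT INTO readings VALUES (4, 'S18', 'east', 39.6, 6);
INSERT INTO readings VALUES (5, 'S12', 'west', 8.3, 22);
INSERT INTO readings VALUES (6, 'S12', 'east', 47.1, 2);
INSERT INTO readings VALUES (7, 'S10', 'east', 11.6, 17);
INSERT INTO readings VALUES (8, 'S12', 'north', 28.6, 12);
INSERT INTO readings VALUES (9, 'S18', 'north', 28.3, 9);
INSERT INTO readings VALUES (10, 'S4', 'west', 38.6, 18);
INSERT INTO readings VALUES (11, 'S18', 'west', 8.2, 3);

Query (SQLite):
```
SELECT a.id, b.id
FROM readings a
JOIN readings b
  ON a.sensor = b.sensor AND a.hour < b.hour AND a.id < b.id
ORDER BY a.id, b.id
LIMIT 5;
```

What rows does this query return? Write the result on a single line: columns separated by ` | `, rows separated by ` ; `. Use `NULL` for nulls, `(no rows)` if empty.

1 | 10 ; 3 | 5 ; 4 | 9 ; 6 | 8

Pairs (a,b) with same sensor, a.hour < b.hour, a.id < b.id.
sensor groups: S10:{7} S12:{3,5,6,8} S18:{2,4,9,11} S4:{1,10}
Ordered by (a.id, b.id); first 5.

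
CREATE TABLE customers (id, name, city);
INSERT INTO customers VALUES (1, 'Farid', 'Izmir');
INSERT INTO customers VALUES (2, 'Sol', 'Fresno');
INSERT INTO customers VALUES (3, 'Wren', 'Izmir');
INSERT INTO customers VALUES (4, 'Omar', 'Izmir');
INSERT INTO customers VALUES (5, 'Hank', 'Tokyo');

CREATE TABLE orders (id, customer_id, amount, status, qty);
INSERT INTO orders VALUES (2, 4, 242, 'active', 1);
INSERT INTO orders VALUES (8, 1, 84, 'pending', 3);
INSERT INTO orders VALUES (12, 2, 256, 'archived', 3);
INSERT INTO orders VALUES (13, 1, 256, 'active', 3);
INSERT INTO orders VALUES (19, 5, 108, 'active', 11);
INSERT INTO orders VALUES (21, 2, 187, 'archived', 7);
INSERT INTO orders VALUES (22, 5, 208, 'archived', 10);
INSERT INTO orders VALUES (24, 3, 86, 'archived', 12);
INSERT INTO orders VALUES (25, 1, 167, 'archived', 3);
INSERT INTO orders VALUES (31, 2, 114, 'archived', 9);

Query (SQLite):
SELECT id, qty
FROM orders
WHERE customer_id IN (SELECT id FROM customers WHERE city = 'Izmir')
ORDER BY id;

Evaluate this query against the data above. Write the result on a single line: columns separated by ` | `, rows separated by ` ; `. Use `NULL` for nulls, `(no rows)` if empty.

2 | 1 ; 8 | 3 ; 13 | 3 ; 24 | 12 ; 25 | 3

Inner query: customers.id where city = 'Izmir'.
Outer: keep orders rows whose customer_id is in that set.
Inner query → {1, 3, 4}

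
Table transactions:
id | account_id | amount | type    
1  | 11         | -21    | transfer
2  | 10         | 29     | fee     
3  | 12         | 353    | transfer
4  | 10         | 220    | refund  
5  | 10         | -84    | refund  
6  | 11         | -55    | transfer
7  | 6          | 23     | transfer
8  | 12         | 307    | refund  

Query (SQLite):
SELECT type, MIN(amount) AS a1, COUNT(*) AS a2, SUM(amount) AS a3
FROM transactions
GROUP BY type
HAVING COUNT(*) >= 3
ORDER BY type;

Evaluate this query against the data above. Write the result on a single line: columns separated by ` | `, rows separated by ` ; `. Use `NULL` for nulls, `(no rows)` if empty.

Group transactions by type.
Per group compute: MIN(amount), COUNT(*), SUM(amount).
HAVING: drop groups with fewer than 3 rows.
  fee: ids {2} → MIN(amount)=29, COUNT(*)=1, SUM(amount)=29
  refund: ids {4, 5, 8} → MIN(amount)=-84, COUNT(*)=3, SUM(amount)=443
  transfer: ids {1, 3, 6, 7} → MIN(amount)=-55, COUNT(*)=4, SUM(amount)=300

refund | -84 | 3 | 443 ; transfer | -55 | 4 | 300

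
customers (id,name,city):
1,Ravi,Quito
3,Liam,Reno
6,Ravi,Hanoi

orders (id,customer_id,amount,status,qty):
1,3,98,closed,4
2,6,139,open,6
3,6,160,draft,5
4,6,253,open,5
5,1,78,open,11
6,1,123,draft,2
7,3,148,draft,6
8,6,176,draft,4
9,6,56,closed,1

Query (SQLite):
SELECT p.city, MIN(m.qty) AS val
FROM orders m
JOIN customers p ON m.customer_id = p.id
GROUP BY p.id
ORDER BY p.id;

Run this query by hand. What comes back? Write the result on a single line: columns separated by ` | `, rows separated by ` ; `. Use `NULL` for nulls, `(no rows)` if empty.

Quito | 2 ; Reno | 4 ; Hanoi | 1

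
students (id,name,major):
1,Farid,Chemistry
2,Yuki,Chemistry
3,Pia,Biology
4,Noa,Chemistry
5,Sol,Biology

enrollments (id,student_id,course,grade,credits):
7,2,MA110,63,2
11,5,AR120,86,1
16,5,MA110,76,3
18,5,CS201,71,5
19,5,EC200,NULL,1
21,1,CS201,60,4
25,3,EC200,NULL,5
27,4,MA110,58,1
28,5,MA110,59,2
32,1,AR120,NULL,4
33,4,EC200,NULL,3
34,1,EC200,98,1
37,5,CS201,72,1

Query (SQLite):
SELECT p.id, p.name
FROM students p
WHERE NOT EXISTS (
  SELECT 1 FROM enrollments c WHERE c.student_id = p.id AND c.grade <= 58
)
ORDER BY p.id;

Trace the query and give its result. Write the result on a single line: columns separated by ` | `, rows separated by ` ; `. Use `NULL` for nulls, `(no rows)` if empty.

For each students row, check whether any enrollments with matching student_id has grade <= 58.
Keep rows where that is false.

1 | Farid ; 2 | Yuki ; 3 | Pia ; 5 | Sol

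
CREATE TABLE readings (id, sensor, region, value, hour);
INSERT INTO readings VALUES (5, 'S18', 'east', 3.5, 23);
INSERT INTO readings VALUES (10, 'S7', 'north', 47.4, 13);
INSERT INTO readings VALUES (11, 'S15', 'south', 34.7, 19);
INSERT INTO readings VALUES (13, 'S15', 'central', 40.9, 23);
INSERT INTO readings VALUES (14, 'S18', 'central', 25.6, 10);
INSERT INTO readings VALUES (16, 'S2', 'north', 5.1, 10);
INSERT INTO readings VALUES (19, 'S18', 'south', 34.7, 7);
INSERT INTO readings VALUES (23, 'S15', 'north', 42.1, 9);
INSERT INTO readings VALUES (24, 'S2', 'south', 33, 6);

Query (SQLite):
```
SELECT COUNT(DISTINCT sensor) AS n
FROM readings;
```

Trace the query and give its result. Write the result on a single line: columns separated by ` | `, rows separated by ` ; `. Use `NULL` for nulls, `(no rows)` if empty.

4

Count distinct non-NULL sensor values.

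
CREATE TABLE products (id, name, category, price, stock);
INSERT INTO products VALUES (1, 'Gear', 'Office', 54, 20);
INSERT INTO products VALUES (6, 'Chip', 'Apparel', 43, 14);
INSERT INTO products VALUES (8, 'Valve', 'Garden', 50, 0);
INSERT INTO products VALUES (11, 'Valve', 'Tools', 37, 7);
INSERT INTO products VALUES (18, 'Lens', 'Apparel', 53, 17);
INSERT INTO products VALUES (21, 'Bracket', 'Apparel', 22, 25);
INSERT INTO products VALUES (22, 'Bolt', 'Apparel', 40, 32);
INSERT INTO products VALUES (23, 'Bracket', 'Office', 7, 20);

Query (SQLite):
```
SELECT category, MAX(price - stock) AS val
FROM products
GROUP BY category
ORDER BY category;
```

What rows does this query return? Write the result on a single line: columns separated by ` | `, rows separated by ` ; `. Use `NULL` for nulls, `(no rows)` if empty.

For each row compute price - stock.
Group by category; take MAX of the expression per group.
  Apparel: ids {6, 18, 21, 22} → MAX(price - stock)=36
  Garden: ids {8} → MAX(price - stock)=50
  Office: ids {1, 23} → MAX(price - stock)=34
  Tools: ids {11} → MAX(price - stock)=30

Apparel | 36 ; Garden | 50 ; Office | 34 ; Tools | 30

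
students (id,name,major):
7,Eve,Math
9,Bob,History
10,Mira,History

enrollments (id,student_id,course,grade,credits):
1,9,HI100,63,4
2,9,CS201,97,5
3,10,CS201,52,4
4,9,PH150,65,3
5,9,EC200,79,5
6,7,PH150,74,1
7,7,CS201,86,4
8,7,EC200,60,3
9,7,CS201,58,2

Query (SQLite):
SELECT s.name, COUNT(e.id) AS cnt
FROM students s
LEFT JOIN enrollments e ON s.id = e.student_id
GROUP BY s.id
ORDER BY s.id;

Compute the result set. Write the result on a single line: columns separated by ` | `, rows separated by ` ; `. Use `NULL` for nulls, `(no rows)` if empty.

Eve | 4 ; Bob | 4 ; Mira | 1

LEFT JOIN keeps every students row; unmatched ones get NULL for enrollments columns.
Group by students.id and compute COUNT(e.id). COUNT(col) of an all-NULL group is 0.
  7: ids {6, 7, 8, 9} → COUNT(e.id)=4
  9: ids {1, 2, 4, 5} → COUNT(e.id)=4
  10: ids {3} → COUNT(e.id)=1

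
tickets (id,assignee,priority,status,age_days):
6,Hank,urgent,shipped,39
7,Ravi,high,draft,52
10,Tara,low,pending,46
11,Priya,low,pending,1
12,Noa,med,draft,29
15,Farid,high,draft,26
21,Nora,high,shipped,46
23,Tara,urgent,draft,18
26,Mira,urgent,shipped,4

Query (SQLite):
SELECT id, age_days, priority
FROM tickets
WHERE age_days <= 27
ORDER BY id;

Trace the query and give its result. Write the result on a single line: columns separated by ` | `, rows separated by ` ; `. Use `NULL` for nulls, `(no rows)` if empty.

11 | 1 | low ; 15 | 26 | high ; 23 | 18 | urgent ; 26 | 4 | urgent

age_days <= 27: ids {11, 15, 23, 26}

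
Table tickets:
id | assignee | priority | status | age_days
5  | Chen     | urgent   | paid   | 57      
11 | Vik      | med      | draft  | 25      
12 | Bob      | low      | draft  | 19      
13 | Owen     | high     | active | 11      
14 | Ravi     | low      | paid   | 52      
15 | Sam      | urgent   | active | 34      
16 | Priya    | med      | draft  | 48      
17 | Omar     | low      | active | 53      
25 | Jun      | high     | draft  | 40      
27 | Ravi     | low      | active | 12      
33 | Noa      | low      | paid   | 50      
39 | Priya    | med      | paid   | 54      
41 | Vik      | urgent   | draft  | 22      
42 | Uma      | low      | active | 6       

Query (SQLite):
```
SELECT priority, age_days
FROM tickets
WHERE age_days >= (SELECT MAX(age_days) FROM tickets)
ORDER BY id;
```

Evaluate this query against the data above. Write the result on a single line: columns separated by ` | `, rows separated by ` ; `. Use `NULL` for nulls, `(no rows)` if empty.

urgent | 57

Scalar subquery: MAX(age_days) over all tickets rows = 57.
Keep rows where age_days >= that value.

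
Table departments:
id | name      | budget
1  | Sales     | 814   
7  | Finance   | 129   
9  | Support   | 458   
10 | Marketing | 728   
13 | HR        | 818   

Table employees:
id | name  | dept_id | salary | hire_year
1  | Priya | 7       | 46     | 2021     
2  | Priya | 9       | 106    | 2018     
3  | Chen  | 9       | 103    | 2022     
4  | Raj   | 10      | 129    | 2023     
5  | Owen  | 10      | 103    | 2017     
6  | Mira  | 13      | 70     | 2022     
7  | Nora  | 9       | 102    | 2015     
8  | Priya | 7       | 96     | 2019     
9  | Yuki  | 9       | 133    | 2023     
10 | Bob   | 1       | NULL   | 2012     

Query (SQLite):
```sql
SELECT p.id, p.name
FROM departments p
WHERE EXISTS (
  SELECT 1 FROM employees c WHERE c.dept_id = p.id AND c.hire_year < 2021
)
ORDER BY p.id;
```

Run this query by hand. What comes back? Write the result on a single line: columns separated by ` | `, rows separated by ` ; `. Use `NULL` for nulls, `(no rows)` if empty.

For each departments row, check whether any employees with matching dept_id has hire_year < 2021.
Keep rows where that is true.

1 | Sales ; 7 | Finance ; 9 | Support ; 10 | Marketing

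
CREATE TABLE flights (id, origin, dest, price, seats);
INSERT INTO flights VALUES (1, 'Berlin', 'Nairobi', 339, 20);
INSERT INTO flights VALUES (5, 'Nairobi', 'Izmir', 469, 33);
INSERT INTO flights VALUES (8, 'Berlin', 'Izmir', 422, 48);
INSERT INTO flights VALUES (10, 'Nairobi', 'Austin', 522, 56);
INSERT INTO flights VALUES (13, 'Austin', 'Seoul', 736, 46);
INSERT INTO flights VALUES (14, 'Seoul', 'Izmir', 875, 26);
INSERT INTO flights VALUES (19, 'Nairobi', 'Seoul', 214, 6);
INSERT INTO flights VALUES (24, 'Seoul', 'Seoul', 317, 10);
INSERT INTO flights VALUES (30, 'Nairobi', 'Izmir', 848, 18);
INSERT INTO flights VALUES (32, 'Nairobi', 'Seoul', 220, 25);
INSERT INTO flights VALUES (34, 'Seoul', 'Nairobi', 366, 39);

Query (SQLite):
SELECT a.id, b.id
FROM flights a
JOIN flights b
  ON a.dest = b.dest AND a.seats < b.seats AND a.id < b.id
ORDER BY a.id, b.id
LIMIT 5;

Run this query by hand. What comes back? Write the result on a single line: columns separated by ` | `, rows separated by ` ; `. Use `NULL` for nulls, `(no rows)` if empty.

1 | 34 ; 5 | 8 ; 19 | 24 ; 19 | 32 ; 24 | 32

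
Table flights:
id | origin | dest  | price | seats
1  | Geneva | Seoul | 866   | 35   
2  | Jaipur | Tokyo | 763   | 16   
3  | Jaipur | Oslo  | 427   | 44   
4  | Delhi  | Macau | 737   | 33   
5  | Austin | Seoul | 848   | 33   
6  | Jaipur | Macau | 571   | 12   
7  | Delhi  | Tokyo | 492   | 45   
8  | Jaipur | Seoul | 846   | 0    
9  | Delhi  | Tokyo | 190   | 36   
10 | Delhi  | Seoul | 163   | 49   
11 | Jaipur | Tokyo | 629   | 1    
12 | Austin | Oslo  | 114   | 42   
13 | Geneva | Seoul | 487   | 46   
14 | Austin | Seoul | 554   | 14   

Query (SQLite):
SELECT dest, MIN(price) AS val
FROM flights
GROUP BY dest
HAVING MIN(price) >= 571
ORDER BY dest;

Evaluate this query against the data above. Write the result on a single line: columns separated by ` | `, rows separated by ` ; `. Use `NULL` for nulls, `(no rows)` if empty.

Partition flights by dest; compute MIN(price) within each group.
HAVING: keep groups where MIN(price) >= 571.
  Macau: ids {4, 6} → MIN(price)=571
  Oslo: ids {3, 12} → MIN(price)=114
  Seoul: ids {1, 5, 8, 10, 13, 14} → MIN(price)=163
  Tokyo: ids {2, 7, 9, 11} → MIN(price)=190

Macau | 571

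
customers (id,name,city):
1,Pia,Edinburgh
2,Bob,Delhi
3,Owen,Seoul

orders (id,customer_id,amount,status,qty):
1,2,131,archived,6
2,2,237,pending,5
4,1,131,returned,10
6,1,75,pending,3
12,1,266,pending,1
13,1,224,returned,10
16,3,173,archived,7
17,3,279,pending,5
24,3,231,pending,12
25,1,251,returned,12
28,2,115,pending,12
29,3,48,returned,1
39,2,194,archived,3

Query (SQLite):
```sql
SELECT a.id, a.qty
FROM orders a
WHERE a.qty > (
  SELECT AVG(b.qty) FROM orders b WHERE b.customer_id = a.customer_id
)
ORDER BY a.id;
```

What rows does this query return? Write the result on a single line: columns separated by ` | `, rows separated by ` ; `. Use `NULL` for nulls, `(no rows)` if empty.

4 | 10 ; 13 | 10 ; 16 | 7 ; 24 | 12 ; 25 | 12 ; 28 | 12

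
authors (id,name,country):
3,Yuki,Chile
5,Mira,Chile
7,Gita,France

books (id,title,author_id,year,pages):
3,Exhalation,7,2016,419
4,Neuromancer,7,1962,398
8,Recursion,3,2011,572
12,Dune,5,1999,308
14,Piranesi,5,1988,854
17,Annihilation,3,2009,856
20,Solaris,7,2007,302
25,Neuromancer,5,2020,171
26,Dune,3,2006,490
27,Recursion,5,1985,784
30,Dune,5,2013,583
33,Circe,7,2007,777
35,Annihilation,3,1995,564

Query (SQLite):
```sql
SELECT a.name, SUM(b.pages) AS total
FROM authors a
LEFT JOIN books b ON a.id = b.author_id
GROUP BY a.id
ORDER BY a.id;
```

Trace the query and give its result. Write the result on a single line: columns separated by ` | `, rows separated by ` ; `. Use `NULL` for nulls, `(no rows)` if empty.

Yuki | 2482 ; Mira | 2700 ; Gita | 1896

LEFT JOIN keeps every authors row; unmatched ones get NULL for books columns.
Group by authors.id and compute SUM(b.pages). SUM over an all-NULL group is NULL.
  3: ids {8, 17, 26, 35} → SUM(b.pages)=2482
  5: ids {12, 14, 25, 27, 30} → SUM(b.pages)=2700
  7: ids {3, 4, 20, 33} → SUM(b.pages)=1896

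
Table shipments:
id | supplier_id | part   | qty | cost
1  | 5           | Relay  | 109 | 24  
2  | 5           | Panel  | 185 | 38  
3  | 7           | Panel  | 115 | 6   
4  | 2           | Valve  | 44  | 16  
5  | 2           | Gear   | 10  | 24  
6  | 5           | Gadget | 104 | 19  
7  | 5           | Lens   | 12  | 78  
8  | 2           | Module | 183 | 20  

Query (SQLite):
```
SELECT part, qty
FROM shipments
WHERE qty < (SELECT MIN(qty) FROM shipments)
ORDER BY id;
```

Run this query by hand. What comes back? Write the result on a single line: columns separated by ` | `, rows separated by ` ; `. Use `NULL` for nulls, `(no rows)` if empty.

(no rows)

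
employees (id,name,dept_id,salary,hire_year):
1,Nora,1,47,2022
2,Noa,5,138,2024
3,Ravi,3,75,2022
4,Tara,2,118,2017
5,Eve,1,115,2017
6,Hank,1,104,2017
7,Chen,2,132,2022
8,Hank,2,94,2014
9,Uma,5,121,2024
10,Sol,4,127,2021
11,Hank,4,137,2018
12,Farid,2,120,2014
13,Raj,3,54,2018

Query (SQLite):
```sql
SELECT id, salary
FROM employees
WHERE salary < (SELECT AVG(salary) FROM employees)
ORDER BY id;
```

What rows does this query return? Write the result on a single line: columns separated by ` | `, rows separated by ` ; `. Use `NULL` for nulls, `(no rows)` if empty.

Scalar subquery: AVG(salary) over all employees rows = 106.307692 (≈; comparison uses full precision).
Keep rows where salary < that value.

1 | 47 ; 3 | 75 ; 6 | 104 ; 8 | 94 ; 13 | 54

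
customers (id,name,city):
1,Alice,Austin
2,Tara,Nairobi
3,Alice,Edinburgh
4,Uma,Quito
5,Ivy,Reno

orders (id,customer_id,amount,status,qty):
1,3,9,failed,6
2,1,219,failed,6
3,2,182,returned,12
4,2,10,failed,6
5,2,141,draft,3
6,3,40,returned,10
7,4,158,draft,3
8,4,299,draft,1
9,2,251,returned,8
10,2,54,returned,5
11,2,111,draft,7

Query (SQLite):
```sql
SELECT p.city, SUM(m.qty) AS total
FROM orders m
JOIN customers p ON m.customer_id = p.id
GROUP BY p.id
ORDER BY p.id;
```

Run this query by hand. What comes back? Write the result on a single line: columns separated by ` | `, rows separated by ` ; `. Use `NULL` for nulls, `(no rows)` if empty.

Join each orders row to its customers via customer_id.
Group joined rows by customers.id; compute SUM(m.qty) per group.
  1: ids {2} → SUM(m.qty)=6
  2: ids {3, 4, 5, 9, 10, 11} → SUM(m.qty)=41
  3: ids {1, 6} → SUM(m.qty)=16
  4: ids {7, 8} → SUM(m.qty)=4

Austin | 6 ; Nairobi | 41 ; Edinburgh | 16 ; Quito | 4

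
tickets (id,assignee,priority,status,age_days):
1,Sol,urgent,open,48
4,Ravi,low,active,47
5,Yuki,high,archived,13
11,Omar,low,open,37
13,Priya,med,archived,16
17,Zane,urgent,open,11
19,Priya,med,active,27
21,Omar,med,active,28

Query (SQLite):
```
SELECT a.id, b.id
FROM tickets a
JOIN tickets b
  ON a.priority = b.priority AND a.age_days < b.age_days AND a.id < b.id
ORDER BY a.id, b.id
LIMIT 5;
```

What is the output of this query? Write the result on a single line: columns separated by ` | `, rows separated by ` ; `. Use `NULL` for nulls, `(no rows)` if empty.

13 | 19 ; 13 | 21 ; 19 | 21

Pairs (a,b) with same priority, a.age_days < b.age_days, a.id < b.id.
priority groups: high:{5} low:{4,11} med:{13,19,21} urgent:{1,17}
Ordered by (a.id, b.id); first 5.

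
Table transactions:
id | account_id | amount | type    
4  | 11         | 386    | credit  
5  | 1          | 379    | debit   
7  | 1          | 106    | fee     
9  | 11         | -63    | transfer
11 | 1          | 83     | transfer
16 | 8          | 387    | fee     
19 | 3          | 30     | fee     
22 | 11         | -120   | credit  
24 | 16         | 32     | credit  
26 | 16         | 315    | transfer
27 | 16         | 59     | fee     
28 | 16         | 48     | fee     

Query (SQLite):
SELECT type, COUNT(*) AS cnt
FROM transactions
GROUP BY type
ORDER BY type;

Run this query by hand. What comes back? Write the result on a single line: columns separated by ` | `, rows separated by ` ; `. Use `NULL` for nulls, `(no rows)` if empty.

Partition transactions by type; compute COUNT(*) within each group.
  credit: ids {4, 22, 24} → COUNT(*)=3
  debit: ids {5} → COUNT(*)=1
  fee: ids {7, 16, 19, 27, 28} → COUNT(*)=5
  transfer: ids {9, 11, 26} → COUNT(*)=3

credit | 3 ; debit | 1 ; fee | 5 ; transfer | 3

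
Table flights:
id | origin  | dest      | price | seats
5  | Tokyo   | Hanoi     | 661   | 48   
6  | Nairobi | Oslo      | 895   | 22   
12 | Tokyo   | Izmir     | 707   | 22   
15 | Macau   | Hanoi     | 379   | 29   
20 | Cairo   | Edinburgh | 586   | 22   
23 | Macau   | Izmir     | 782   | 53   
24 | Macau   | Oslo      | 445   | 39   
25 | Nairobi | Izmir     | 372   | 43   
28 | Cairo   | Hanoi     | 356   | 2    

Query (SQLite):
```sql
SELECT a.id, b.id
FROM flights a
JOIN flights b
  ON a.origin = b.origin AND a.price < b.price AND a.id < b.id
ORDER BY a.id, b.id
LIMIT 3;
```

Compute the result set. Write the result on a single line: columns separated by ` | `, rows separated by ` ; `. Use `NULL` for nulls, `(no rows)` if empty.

5 | 12 ; 15 | 23 ; 15 | 24

Pairs (a,b) with same origin, a.price < b.price, a.id < b.id.
origin groups: Cairo:{20,28} Macau:{15,23,24} Nairobi:{6,25} Tokyo:{5,12}
Ordered by (a.id, b.id); first 3.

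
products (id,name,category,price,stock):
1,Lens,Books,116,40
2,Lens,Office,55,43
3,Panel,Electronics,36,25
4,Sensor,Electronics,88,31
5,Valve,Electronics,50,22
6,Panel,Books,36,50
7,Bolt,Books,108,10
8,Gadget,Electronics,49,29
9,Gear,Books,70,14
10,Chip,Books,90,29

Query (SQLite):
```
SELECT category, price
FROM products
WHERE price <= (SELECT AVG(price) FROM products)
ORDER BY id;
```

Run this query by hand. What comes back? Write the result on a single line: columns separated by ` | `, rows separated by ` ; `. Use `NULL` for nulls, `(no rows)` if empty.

Office | 55 ; Electronics | 36 ; Electronics | 50 ; Books | 36 ; Electronics | 49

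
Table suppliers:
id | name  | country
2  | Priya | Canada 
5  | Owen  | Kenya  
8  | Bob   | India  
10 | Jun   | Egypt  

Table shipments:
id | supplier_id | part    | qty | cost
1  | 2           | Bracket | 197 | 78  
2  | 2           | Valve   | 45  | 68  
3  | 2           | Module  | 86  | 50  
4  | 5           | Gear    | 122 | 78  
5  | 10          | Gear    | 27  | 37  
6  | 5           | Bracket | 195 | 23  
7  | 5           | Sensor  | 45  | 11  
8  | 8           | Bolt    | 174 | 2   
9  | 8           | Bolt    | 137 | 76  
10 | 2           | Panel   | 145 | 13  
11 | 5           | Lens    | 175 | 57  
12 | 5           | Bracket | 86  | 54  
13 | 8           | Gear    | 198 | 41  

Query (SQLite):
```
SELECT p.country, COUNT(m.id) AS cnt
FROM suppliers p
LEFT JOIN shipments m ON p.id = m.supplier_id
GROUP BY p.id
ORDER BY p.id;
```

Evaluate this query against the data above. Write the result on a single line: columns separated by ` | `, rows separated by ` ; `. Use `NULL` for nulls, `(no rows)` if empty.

Canada | 4 ; Kenya | 5 ; India | 3 ; Egypt | 1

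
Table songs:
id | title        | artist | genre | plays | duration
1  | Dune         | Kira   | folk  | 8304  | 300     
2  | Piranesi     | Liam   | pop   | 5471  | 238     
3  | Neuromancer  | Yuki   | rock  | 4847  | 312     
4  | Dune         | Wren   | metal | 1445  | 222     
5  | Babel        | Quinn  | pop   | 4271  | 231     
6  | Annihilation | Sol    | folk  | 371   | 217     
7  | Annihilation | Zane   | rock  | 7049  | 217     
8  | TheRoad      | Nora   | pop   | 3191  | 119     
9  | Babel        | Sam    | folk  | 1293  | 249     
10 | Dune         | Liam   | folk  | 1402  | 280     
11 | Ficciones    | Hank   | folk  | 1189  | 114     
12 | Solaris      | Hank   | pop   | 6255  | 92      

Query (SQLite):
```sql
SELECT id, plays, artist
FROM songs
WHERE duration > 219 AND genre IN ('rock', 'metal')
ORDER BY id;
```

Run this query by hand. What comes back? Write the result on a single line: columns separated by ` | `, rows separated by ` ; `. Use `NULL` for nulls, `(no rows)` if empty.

duration > 219: ids {1, 2, 3, 4, 5, 9, 10}
genre IN ('rock', 'metal'): ids {3, 4, 7}
Combine with AND.

3 | 4847 | Yuki ; 4 | 1445 | Wren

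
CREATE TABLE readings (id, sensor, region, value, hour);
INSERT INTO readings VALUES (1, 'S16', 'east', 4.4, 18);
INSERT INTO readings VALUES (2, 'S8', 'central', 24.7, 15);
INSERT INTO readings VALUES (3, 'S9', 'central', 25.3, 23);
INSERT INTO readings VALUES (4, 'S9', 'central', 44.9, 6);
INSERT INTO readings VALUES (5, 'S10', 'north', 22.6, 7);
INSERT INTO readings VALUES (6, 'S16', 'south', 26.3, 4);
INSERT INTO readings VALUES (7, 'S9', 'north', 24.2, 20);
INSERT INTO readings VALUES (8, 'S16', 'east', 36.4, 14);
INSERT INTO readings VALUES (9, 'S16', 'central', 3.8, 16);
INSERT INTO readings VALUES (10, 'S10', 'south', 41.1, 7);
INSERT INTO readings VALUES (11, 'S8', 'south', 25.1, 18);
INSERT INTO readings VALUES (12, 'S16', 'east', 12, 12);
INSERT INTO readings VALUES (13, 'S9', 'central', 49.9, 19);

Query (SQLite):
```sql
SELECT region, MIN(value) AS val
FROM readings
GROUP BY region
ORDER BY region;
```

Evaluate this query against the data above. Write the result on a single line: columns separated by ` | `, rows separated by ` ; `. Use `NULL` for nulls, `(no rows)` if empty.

Partition readings by region; compute MIN(value) within each group.
  central: ids {2, 3, 4, 9, 13} → MIN(value)=3.8
  east: ids {1, 8, 12} → MIN(value)=4.4
  north: ids {5, 7} → MIN(value)=22.6
  south: ids {6, 10, 11} → MIN(value)=25.1

central | 3.8 ; east | 4.4 ; north | 22.6 ; south | 25.1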